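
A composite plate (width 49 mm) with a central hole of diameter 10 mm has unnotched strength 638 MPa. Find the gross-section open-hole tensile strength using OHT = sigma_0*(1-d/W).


OHT = sigma_0*(1-d/W) = 638*(1-10/49) = 507.8 MPa

507.8 MPa


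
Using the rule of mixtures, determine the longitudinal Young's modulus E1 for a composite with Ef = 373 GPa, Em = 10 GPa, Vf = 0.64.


E1 = Ef*Vf + Em*(1-Vf) = 373*0.64 + 10*0.36 = 242.32 GPa

242.32 GPa


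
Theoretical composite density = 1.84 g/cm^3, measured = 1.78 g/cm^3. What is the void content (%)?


Void% = (rho_theo - rho_actual)/rho_theo * 100 = (1.84 - 1.78)/1.84 * 100 = 3.26%

3.26%


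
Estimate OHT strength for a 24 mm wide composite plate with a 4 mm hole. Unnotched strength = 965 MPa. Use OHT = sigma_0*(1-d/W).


OHT = sigma_0*(1-d/W) = 965*(1-4/24) = 804.2 MPa

804.2 MPa


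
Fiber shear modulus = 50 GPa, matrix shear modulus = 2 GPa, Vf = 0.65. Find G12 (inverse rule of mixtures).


1/G12 = Vf/Gf + (1-Vf)/Gm = 0.65/50 + 0.35/2
G12 = 5.32 GPa

5.32 GPa


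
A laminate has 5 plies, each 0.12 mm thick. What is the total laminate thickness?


h = n * t_ply = 5 * 0.12 = 0.6 mm

0.6 mm


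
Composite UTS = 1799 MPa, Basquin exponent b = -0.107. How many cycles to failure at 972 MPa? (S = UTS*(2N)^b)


N = 0.5 * (S/UTS)^(1/b) = 0.5 * (972/1799)^(1/-0.107) = 157.6549 cycles

157.6549 cycles


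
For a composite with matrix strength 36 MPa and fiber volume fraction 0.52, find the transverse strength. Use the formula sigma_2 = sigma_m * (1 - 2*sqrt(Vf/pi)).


factor = 1 - 2*sqrt(0.52/pi) = 0.1863
sigma_2 = 36 * 0.1863 = 6.71 MPa

6.71 MPa


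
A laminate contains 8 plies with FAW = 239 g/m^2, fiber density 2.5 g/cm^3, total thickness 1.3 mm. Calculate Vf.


Vf = n * FAW / (rho_f * h * 1000) = 8 * 239 / (2.5 * 1.3 * 1000) = 0.5883

0.5883


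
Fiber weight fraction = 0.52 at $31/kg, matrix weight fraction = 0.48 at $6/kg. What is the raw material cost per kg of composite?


Cost = cost_f*Wf + cost_m*Wm = 31*0.52 + 6*0.48 = $19.0/kg

$19.0/kg


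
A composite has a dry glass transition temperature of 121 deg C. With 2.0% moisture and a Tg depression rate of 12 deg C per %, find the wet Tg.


Tg_wet = Tg_dry - k*moisture = 121 - 12*2.0 = 97.0 deg C

97.0 deg C


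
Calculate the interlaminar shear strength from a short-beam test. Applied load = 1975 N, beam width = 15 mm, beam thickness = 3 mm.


ILSS = 3F/(4bh) = 3*1975/(4*15*3) = 32.92 MPa

32.92 MPa


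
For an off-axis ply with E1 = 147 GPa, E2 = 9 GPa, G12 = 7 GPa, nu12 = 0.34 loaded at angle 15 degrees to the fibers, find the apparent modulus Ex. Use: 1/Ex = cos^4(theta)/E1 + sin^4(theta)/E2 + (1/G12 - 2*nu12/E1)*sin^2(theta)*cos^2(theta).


cos^4(15) = 0.870513, sin^4(15) = 0.004487, sin^2(15)*cos^2(15) = 0.0625
1/G12 - 2*nu12/E1 = 1/7 - 2*0.34/147 = 0.138231 GPa^-1
1/Ex = 0.870513/147 + 0.004487/9 + 0.138231*0.0625 = 0.0150599 GPa^-1
Ex = 66.4 GPa

66.4 GPa


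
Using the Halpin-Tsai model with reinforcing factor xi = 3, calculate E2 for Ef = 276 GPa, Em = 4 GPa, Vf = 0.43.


eta = (Ef/Em - 1)/(Ef/Em + xi) = (69.0 - 1)/(69.0 + 3) = 0.9444
E2 = Em*(1+xi*eta*Vf)/(1-eta*Vf) = 14.94 GPa

14.94 GPa


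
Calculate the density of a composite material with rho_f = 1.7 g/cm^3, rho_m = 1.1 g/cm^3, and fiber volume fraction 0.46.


rho_c = rho_f*Vf + rho_m*(1-Vf) = 1.7*0.46 + 1.1*0.54 = 1.376 g/cm^3

1.376 g/cm^3


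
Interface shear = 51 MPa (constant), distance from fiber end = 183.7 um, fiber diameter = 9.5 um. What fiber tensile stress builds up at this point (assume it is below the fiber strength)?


Force balance: sigma_f * (pi*d^2/4) = tau * (pi*d) * x  ->  sigma_f = 4 * tau * x / d
sigma_f = 4 * 51 * 183.7 / 9.5 = 3944.7 MPa

3944.7 MPa


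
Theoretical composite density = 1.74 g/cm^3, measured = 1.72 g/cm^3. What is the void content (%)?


Void% = (rho_theo - rho_actual)/rho_theo * 100 = (1.74 - 1.72)/1.74 * 100 = 1.15%

1.15%


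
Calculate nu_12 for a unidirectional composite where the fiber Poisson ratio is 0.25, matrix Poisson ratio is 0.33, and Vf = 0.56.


nu_12 = nu_f*Vf + nu_m*(1-Vf) = 0.25*0.56 + 0.33*0.44 = 0.2852

0.2852


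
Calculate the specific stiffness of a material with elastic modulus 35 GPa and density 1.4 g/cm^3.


Specific stiffness = E/rho = 35/1.4 = 25.0 GPa/(g/cm^3)

25.0 GPa/(g/cm^3)


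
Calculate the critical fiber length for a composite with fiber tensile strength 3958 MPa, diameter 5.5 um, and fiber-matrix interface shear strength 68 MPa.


Lc = sigma_f * d / (2 * tau_i) = 3958 * 5.5 / (2 * 68) = 160.1 um

160.1 um


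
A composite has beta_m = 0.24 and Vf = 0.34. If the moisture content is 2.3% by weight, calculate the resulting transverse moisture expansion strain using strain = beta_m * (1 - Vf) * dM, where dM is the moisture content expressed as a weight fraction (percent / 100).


dM = 2.3/100 = 0.023
strain = beta_m * (1-Vf) * dM = 0.24 * 0.66 * 0.023 = 0.0036432

0.0036432


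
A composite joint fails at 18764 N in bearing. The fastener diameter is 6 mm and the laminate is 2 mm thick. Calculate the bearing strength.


sigma_br = F/(d*h) = 18764/(6*2) = 1563.7 MPa

1563.7 MPa


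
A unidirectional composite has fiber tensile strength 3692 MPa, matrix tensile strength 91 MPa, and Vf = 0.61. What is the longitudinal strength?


sigma_1 = sigma_f*Vf + sigma_m*(1-Vf) = 3692*0.61 + 91*0.39 = 2287.6 MPa

2287.6 MPa


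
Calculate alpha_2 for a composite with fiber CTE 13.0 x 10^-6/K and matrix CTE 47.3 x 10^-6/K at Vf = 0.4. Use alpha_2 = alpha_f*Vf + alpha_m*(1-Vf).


alpha_2 = alpha_f*Vf + alpha_m*(1-Vf) = 13.0*0.4 + 47.3*0.6 = 33.6 x 10^-6/K

33.6 x 10^-6/K


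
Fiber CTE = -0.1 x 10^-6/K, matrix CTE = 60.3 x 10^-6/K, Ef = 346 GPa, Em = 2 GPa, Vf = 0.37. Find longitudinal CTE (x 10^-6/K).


E1 = Ef*Vf + Em*(1-Vf) = 129.28
alpha_1 = (alpha_f*Ef*Vf + alpha_m*Em*(1-Vf))/E1 = 0.49 x 10^-6/K

0.49 x 10^-6/K


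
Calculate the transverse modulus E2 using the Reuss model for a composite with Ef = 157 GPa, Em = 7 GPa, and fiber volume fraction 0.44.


1/E2 = Vf/Ef + (1-Vf)/Em = 0.44/157 + 0.56/7
E2 = 12.08 GPa

12.08 GPa


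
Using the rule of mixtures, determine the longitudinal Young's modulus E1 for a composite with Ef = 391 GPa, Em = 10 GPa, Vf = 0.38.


E1 = Ef*Vf + Em*(1-Vf) = 391*0.38 + 10*0.62 = 154.78 GPa

154.78 GPa


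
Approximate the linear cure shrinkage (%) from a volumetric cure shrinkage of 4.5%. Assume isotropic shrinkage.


Linear shrinkage ≈ vol_shrink/3 = 4.5/3 = 1.5%

1.5%


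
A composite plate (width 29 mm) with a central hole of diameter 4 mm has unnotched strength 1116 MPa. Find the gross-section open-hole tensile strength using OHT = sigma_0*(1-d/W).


OHT = sigma_0*(1-d/W) = 1116*(1-4/29) = 962.1 MPa

962.1 MPa


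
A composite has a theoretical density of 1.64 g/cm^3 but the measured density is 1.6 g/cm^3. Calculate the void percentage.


Void% = (rho_theo - rho_actual)/rho_theo * 100 = (1.64 - 1.6)/1.64 * 100 = 2.44%

2.44%


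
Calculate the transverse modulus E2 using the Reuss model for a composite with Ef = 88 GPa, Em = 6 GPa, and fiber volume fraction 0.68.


1/E2 = Vf/Ef + (1-Vf)/Em = 0.68/88 + 0.32/6
E2 = 16.38 GPa

16.38 GPa


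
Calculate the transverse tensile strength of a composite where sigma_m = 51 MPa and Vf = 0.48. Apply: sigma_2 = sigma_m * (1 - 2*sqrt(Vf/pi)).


factor = 1 - 2*sqrt(0.48/pi) = 0.2182
sigma_2 = 51 * 0.2182 = 11.13 MPa

11.13 MPa


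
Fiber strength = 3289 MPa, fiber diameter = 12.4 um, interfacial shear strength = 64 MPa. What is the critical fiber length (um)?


Lc = sigma_f * d / (2 * tau_i) = 3289 * 12.4 / (2 * 64) = 318.6 um

318.6 um


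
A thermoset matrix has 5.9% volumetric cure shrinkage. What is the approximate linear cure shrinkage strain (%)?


Linear shrinkage ≈ vol_shrink/3 = 5.9/3 = 1.967%

1.967%


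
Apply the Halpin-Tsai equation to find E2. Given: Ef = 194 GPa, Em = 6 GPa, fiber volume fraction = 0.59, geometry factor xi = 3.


eta = (Ef/Em - 1)/(Ef/Em + xi) = (32.3333 - 1)/(32.3333 + 3) = 0.8868
E2 = Em*(1+xi*eta*Vf)/(1-eta*Vf) = 32.34 GPa

32.34 GPa


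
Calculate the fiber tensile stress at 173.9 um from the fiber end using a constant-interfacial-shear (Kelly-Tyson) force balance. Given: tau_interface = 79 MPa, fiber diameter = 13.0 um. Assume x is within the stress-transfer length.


Force balance: sigma_f * (pi*d^2/4) = tau * (pi*d) * x  ->  sigma_f = 4 * tau * x / d
sigma_f = 4 * 79 * 173.9 / 13.0 = 4227.1 MPa

4227.1 MPa


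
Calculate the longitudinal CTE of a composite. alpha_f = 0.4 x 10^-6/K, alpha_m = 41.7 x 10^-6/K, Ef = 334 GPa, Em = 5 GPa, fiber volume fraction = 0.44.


E1 = Ef*Vf + Em*(1-Vf) = 149.76
alpha_1 = (alpha_f*Ef*Vf + alpha_m*Em*(1-Vf))/E1 = 1.17 x 10^-6/K

1.17 x 10^-6/K


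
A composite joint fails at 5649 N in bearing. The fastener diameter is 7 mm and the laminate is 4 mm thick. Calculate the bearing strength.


sigma_br = F/(d*h) = 5649/(7*4) = 201.8 MPa

201.8 MPa


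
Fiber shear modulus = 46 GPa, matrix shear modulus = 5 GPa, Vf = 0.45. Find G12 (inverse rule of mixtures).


1/G12 = Vf/Gf + (1-Vf)/Gm = 0.45/46 + 0.55/5
G12 = 8.35 GPa

8.35 GPa


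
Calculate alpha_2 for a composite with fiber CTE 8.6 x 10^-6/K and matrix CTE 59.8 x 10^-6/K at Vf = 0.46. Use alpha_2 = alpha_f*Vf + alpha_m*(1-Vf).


alpha_2 = alpha_f*Vf + alpha_m*(1-Vf) = 8.6*0.46 + 59.8*0.54 = 36.2 x 10^-6/K

36.2 x 10^-6/K


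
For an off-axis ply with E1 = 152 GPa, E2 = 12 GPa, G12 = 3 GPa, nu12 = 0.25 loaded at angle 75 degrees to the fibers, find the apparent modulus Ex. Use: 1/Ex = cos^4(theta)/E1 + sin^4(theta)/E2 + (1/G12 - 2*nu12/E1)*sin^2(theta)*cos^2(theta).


cos^4(75) = 0.004487, sin^4(75) = 0.870513, sin^2(75)*cos^2(75) = 0.0625
1/G12 - 2*nu12/E1 = 1/3 - 2*0.25/152 = 0.330044 GPa^-1
1/Ex = 0.004487/152 + 0.870513/12 + 0.330044*0.0625 = 0.0932 GPa^-1
Ex = 10.73 GPa

10.73 GPa


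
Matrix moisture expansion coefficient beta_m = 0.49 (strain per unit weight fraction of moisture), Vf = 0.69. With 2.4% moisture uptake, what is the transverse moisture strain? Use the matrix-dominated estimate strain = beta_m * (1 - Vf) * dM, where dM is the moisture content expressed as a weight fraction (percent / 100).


dM = 2.4/100 = 0.024
strain = beta_m * (1-Vf) * dM = 0.49 * 0.31 * 0.024 = 0.0036456

0.0036456


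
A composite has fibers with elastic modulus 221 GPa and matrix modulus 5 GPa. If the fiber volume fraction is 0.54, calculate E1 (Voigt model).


E1 = Ef*Vf + Em*(1-Vf) = 221*0.54 + 5*0.46 = 121.64 GPa

121.64 GPa


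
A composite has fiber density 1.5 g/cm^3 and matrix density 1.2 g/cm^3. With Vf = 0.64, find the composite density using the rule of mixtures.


rho_c = rho_f*Vf + rho_m*(1-Vf) = 1.5*0.64 + 1.2*0.36 = 1.392 g/cm^3

1.392 g/cm^3


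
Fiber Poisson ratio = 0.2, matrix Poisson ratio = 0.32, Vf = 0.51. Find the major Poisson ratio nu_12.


nu_12 = nu_f*Vf + nu_m*(1-Vf) = 0.2*0.51 + 0.32*0.49 = 0.2588

0.2588


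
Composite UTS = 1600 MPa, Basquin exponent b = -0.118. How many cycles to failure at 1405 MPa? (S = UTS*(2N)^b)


N = 0.5 * (S/UTS)^(1/b) = 0.5 * (1405/1600)^(1/-0.118) = 1.5042 cycles

1.5042 cycles


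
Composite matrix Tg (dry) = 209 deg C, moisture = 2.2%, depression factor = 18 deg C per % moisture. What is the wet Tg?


Tg_wet = Tg_dry - k*moisture = 209 - 18*2.2 = 169.4 deg C

169.4 deg C


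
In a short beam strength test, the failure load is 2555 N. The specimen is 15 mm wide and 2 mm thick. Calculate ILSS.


ILSS = 3F/(4bh) = 3*2555/(4*15*2) = 63.88 MPa

63.88 MPa


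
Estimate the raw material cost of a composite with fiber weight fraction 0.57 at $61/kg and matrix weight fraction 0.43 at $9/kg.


Cost = cost_f*Wf + cost_m*Wm = 61*0.57 + 9*0.43 = $38.64/kg

$38.64/kg


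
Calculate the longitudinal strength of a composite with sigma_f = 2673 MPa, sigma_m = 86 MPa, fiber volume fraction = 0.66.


sigma_1 = sigma_f*Vf + sigma_m*(1-Vf) = 2673*0.66 + 86*0.34 = 1793.4 MPa

1793.4 MPa


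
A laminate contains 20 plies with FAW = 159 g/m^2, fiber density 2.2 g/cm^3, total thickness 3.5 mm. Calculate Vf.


Vf = n * FAW / (rho_f * h * 1000) = 20 * 159 / (2.2 * 3.5 * 1000) = 0.413

0.413


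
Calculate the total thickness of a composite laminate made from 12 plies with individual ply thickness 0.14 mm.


h = n * t_ply = 12 * 0.14 = 1.68 mm

1.68 mm


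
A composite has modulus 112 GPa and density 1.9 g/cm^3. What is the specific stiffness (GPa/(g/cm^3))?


Specific stiffness = E/rho = 112/1.9 = 58.9 GPa/(g/cm^3)

58.9 GPa/(g/cm^3)


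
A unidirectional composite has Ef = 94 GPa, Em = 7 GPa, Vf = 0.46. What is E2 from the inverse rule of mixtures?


1/E2 = Vf/Ef + (1-Vf)/Em = 0.46/94 + 0.54/7
E2 = 12.19 GPa

12.19 GPa


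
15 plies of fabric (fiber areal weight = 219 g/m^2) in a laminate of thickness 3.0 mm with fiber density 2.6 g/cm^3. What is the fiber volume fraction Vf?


Vf = n * FAW / (rho_f * h * 1000) = 15 * 219 / (2.6 * 3.0 * 1000) = 0.4212

0.4212


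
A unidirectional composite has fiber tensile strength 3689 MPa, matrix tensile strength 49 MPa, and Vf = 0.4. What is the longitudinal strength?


sigma_1 = sigma_f*Vf + sigma_m*(1-Vf) = 3689*0.4 + 49*0.6 = 1505.0 MPa

1505.0 MPa


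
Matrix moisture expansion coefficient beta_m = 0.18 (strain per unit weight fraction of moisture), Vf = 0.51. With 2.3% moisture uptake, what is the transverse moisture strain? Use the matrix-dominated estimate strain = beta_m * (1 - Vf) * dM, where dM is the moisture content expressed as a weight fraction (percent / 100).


dM = 2.3/100 = 0.023
strain = beta_m * (1-Vf) * dM = 0.18 * 0.49 * 0.023 = 0.0020286

0.0020286


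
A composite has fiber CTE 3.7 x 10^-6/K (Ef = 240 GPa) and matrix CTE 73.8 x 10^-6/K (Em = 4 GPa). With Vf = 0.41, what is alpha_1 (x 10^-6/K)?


E1 = Ef*Vf + Em*(1-Vf) = 100.76
alpha_1 = (alpha_f*Ef*Vf + alpha_m*Em*(1-Vf))/E1 = 5.34 x 10^-6/K

5.34 x 10^-6/K


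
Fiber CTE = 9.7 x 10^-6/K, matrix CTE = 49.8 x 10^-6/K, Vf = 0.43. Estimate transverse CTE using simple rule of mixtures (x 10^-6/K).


alpha_2 = alpha_f*Vf + alpha_m*(1-Vf) = 9.7*0.43 + 49.8*0.57 = 32.6 x 10^-6/K

32.6 x 10^-6/K


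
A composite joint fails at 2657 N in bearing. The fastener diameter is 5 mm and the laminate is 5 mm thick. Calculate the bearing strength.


sigma_br = F/(d*h) = 2657/(5*5) = 106.3 MPa

106.3 MPa


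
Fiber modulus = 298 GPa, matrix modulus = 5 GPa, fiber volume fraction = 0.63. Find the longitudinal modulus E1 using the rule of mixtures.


E1 = Ef*Vf + Em*(1-Vf) = 298*0.63 + 5*0.37 = 189.59 GPa

189.59 GPa


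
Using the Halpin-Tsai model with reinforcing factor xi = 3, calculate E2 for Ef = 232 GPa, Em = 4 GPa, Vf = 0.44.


eta = (Ef/Em - 1)/(Ef/Em + xi) = (58.0 - 1)/(58.0 + 3) = 0.9344
E2 = Em*(1+xi*eta*Vf)/(1-eta*Vf) = 15.17 GPa

15.17 GPa


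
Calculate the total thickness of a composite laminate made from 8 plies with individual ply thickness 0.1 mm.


h = n * t_ply = 8 * 0.1 = 0.8 mm

0.8 mm


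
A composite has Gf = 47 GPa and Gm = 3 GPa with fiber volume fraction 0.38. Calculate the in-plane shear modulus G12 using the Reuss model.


1/G12 = Vf/Gf + (1-Vf)/Gm = 0.38/47 + 0.62/3
G12 = 4.66 GPa

4.66 GPa


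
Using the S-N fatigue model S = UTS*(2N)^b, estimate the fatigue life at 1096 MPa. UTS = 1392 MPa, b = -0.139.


N = 0.5 * (S/UTS)^(1/b) = 0.5 * (1096/1392)^(1/-0.139) = 2.7922 cycles

2.7922 cycles


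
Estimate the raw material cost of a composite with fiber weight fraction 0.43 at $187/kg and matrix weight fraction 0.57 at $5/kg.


Cost = cost_f*Wf + cost_m*Wm = 187*0.43 + 5*0.57 = $83.26/kg

$83.26/kg


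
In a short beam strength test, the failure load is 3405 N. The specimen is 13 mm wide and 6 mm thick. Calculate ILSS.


ILSS = 3F/(4bh) = 3*3405/(4*13*6) = 32.74 MPa

32.74 MPa


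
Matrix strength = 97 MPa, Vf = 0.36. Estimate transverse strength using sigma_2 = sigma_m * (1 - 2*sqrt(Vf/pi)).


factor = 1 - 2*sqrt(0.36/pi) = 0.323
sigma_2 = 97 * 0.323 = 31.33 MPa

31.33 MPa


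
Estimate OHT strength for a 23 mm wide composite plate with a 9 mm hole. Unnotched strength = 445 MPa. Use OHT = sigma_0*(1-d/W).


OHT = sigma_0*(1-d/W) = 445*(1-9/23) = 270.9 MPa

270.9 MPa


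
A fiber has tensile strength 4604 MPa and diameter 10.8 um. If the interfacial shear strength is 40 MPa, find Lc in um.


Lc = sigma_f * d / (2 * tau_i) = 4604 * 10.8 / (2 * 40) = 621.5 um

621.5 um


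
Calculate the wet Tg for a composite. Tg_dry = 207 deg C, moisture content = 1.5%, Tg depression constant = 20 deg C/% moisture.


Tg_wet = Tg_dry - k*moisture = 207 - 20*1.5 = 177.0 deg C

177.0 deg C


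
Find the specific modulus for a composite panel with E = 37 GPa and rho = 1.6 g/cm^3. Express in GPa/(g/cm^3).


Specific stiffness = E/rho = 37/1.6 = 23.1 GPa/(g/cm^3)

23.1 GPa/(g/cm^3)


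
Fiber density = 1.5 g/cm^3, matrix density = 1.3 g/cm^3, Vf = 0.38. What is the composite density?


rho_c = rho_f*Vf + rho_m*(1-Vf) = 1.5*0.38 + 1.3*0.62 = 1.376 g/cm^3

1.376 g/cm^3


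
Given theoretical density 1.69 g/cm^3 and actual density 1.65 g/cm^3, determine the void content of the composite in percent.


Void% = (rho_theo - rho_actual)/rho_theo * 100 = (1.69 - 1.65)/1.69 * 100 = 2.37%

2.37%


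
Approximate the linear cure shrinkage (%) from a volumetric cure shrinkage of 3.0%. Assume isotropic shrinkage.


Linear shrinkage ≈ vol_shrink/3 = 3.0/3 = 1.0%

1.0%


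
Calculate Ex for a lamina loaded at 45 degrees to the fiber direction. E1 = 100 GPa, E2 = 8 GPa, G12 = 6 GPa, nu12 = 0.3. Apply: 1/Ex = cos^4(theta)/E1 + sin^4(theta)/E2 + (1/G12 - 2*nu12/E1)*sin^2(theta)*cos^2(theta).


cos^4(45) = 0.25, sin^4(45) = 0.25, sin^2(45)*cos^2(45) = 0.25
1/G12 - 2*nu12/E1 = 1/6 - 2*0.3/100 = 0.160667 GPa^-1
1/Ex = 0.25/100 + 0.25/8 + 0.160667*0.25 = 0.0739167 GPa^-1
Ex = 13.53 GPa

13.53 GPa


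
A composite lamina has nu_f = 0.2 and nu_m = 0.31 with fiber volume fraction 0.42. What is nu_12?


nu_12 = nu_f*Vf + nu_m*(1-Vf) = 0.2*0.42 + 0.31*0.58 = 0.2638

0.2638


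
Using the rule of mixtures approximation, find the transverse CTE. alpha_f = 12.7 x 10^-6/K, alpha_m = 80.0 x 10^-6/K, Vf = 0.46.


alpha_2 = alpha_f*Vf + alpha_m*(1-Vf) = 12.7*0.46 + 80.0*0.54 = 49.0 x 10^-6/K

49.0 x 10^-6/K


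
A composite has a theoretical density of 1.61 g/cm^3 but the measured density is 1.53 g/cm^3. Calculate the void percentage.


Void% = (rho_theo - rho_actual)/rho_theo * 100 = (1.61 - 1.53)/1.61 * 100 = 4.97%

4.97%


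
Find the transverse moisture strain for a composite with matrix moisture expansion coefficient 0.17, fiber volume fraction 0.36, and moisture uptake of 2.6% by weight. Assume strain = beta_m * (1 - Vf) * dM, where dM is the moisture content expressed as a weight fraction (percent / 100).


dM = 2.6/100 = 0.026
strain = beta_m * (1-Vf) * dM = 0.17 * 0.64 * 0.026 = 0.0028288

0.0028288


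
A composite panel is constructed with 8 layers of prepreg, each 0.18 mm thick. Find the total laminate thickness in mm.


h = n * t_ply = 8 * 0.18 = 1.44 mm

1.44 mm


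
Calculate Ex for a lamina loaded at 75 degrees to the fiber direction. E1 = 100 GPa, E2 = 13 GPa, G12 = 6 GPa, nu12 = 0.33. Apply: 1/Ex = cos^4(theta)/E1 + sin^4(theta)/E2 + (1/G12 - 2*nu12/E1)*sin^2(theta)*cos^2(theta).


cos^4(75) = 0.004487, sin^4(75) = 0.870513, sin^2(75)*cos^2(75) = 0.0625
1/G12 - 2*nu12/E1 = 1/6 - 2*0.33/100 = 0.160067 GPa^-1
1/Ex = 0.004487/100 + 0.870513/13 + 0.160067*0.0625 = 0.0770116 GPa^-1
Ex = 12.99 GPa

12.99 GPa


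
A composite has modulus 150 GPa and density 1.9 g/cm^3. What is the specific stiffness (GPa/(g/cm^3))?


Specific stiffness = E/rho = 150/1.9 = 78.9 GPa/(g/cm^3)

78.9 GPa/(g/cm^3)


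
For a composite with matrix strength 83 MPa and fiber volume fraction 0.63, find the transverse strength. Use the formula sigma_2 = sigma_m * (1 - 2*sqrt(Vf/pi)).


factor = 1 - 2*sqrt(0.63/pi) = 0.1044
sigma_2 = 83 * 0.1044 = 8.66 MPa

8.66 MPa


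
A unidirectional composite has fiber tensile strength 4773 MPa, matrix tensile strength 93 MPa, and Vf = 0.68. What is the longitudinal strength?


sigma_1 = sigma_f*Vf + sigma_m*(1-Vf) = 4773*0.68 + 93*0.32 = 3275.4 MPa

3275.4 MPa


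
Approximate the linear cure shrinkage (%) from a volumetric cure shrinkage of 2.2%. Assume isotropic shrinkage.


Linear shrinkage ≈ vol_shrink/3 = 2.2/3 = 0.733%

0.733%


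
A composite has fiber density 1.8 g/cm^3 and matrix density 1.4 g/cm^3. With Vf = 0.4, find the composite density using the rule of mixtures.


rho_c = rho_f*Vf + rho_m*(1-Vf) = 1.8*0.4 + 1.4*0.6 = 1.56 g/cm^3

1.56 g/cm^3


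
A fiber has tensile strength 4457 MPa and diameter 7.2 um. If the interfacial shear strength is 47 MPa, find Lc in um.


Lc = sigma_f * d / (2 * tau_i) = 4457 * 7.2 / (2 * 47) = 341.4 um

341.4 um


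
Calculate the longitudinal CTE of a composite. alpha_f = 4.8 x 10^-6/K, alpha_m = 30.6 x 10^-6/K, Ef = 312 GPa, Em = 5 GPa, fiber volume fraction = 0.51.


E1 = Ef*Vf + Em*(1-Vf) = 161.57
alpha_1 = (alpha_f*Ef*Vf + alpha_m*Em*(1-Vf))/E1 = 5.19 x 10^-6/K

5.19 x 10^-6/K


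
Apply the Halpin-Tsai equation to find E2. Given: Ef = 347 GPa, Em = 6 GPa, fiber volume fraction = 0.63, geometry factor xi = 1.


eta = (Ef/Em - 1)/(Ef/Em + xi) = (57.8333 - 1)/(57.8333 + 1) = 0.966
E2 = Em*(1+xi*eta*Vf)/(1-eta*Vf) = 24.66 GPa

24.66 GPa


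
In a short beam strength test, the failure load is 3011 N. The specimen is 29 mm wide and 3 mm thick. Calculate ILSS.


ILSS = 3F/(4bh) = 3*3011/(4*29*3) = 25.96 MPa

25.96 MPa


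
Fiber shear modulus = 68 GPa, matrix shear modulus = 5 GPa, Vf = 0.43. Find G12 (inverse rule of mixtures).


1/G12 = Vf/Gf + (1-Vf)/Gm = 0.43/68 + 0.57/5
G12 = 8.31 GPa

8.31 GPa


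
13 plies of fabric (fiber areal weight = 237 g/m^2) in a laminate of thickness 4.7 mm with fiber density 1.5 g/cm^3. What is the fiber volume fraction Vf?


Vf = n * FAW / (rho_f * h * 1000) = 13 * 237 / (1.5 * 4.7 * 1000) = 0.437

0.437


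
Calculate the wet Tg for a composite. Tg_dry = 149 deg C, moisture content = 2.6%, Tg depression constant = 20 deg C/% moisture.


Tg_wet = Tg_dry - k*moisture = 149 - 20*2.6 = 97.0 deg C

97.0 deg C


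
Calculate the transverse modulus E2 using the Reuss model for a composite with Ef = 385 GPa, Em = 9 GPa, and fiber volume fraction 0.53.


1/E2 = Vf/Ef + (1-Vf)/Em = 0.53/385 + 0.47/9
E2 = 18.66 GPa

18.66 GPa


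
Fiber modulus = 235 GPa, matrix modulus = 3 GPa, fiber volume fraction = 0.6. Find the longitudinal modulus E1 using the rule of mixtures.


E1 = Ef*Vf + Em*(1-Vf) = 235*0.6 + 3*0.4 = 142.2 GPa

142.2 GPa


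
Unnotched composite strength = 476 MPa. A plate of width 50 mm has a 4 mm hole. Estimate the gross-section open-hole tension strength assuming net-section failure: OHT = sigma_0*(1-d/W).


OHT = sigma_0*(1-d/W) = 476*(1-4/50) = 437.9 MPa

437.9 MPa


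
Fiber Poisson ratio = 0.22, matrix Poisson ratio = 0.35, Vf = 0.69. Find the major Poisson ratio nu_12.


nu_12 = nu_f*Vf + nu_m*(1-Vf) = 0.22*0.69 + 0.35*0.31 = 0.2603

0.2603


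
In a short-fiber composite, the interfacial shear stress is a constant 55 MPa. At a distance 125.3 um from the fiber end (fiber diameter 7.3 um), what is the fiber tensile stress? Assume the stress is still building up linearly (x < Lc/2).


Force balance: sigma_f * (pi*d^2/4) = tau * (pi*d) * x  ->  sigma_f = 4 * tau * x / d
sigma_f = 4 * 55 * 125.3 / 7.3 = 3776.2 MPa

3776.2 MPa


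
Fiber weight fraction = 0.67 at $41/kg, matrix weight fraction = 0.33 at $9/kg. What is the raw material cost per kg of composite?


Cost = cost_f*Wf + cost_m*Wm = 41*0.67 + 9*0.33 = $30.44/kg

$30.44/kg


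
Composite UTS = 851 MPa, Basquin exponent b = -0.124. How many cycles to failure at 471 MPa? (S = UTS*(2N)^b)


N = 0.5 * (S/UTS)^(1/b) = 0.5 * (471/851)^(1/-0.124) = 58.9948 cycles

58.9948 cycles


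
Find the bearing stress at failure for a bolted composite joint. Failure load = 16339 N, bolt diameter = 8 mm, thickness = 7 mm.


sigma_br = F/(d*h) = 16339/(8*7) = 291.8 MPa

291.8 MPa


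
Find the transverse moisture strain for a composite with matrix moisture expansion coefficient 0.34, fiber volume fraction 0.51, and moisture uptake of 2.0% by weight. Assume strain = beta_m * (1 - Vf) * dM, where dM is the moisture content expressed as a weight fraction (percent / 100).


dM = 2.0/100 = 0.02
strain = beta_m * (1-Vf) * dM = 0.34 * 0.49 * 0.02 = 0.003332

0.003332


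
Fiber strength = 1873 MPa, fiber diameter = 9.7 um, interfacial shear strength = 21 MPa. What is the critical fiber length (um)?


Lc = sigma_f * d / (2 * tau_i) = 1873 * 9.7 / (2 * 21) = 432.6 um

432.6 um


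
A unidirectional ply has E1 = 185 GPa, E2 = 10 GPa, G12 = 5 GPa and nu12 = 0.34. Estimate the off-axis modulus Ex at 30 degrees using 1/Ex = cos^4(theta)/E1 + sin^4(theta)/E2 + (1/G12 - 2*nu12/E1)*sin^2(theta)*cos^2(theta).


cos^4(30) = 0.5625, sin^4(30) = 0.0625, sin^2(30)*cos^2(30) = 0.1875
1/G12 - 2*nu12/E1 = 1/5 - 2*0.34/185 = 0.196324 GPa^-1
1/Ex = 0.5625/185 + 0.0625/10 + 0.196324*0.1875 = 0.0461014 GPa^-1
Ex = 21.69 GPa

21.69 GPa


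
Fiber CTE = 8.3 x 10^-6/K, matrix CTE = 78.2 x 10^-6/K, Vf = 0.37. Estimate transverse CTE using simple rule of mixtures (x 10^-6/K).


alpha_2 = alpha_f*Vf + alpha_m*(1-Vf) = 8.3*0.37 + 78.2*0.63 = 52.3 x 10^-6/K

52.3 x 10^-6/K


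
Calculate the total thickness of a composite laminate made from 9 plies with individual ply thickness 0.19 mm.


h = n * t_ply = 9 * 0.19 = 1.71 mm

1.71 mm


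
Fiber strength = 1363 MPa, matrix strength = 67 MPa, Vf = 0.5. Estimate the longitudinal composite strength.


sigma_1 = sigma_f*Vf + sigma_m*(1-Vf) = 1363*0.5 + 67*0.5 = 715.0 MPa

715.0 MPa


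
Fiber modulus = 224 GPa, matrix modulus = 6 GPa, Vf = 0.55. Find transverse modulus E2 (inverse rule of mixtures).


1/E2 = Vf/Ef + (1-Vf)/Em = 0.55/224 + 0.45/6
E2 = 12.91 GPa

12.91 GPa


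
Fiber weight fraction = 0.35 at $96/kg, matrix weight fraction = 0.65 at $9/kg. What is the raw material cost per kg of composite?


Cost = cost_f*Wf + cost_m*Wm = 96*0.35 + 9*0.65 = $39.45/kg

$39.45/kg


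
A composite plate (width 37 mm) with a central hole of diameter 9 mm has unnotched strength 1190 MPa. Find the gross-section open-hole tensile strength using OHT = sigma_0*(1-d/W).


OHT = sigma_0*(1-d/W) = 1190*(1-9/37) = 900.5 MPa

900.5 MPa


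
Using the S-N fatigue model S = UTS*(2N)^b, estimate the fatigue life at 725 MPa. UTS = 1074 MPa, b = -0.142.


N = 0.5 * (S/UTS)^(1/b) = 0.5 * (725/1074)^(1/-0.142) = 7.9588 cycles

7.9588 cycles


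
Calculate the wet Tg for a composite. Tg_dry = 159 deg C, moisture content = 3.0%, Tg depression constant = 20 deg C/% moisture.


Tg_wet = Tg_dry - k*moisture = 159 - 20*3.0 = 99.0 deg C

99.0 deg C


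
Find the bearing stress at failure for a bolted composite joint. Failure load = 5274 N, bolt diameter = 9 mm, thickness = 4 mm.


sigma_br = F/(d*h) = 5274/(9*4) = 146.5 MPa

146.5 MPa


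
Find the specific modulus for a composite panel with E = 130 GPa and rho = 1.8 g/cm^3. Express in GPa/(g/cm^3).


Specific stiffness = E/rho = 130/1.8 = 72.2 GPa/(g/cm^3)

72.2 GPa/(g/cm^3)


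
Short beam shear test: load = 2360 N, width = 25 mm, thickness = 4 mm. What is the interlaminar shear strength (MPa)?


ILSS = 3F/(4bh) = 3*2360/(4*25*4) = 17.7 MPa

17.7 MPa


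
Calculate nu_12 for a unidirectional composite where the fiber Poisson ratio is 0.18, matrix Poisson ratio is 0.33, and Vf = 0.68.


nu_12 = nu_f*Vf + nu_m*(1-Vf) = 0.18*0.68 + 0.33*0.32 = 0.228

0.228


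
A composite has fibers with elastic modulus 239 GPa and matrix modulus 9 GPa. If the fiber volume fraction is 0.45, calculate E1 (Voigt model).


E1 = Ef*Vf + Em*(1-Vf) = 239*0.45 + 9*0.55 = 112.5 GPa

112.5 GPa


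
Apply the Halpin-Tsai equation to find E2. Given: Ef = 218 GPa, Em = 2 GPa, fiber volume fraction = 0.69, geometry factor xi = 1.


eta = (Ef/Em - 1)/(Ef/Em + xi) = (109.0 - 1)/(109.0 + 1) = 0.9818
E2 = Em*(1+xi*eta*Vf)/(1-eta*Vf) = 10.4 GPa

10.4 GPa


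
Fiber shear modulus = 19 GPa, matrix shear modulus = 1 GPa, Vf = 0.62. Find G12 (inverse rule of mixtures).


1/G12 = Vf/Gf + (1-Vf)/Gm = 0.62/19 + 0.38/1
G12 = 2.42 GPa

2.42 GPa


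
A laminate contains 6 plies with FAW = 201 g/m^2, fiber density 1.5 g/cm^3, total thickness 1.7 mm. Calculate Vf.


Vf = n * FAW / (rho_f * h * 1000) = 6 * 201 / (1.5 * 1.7 * 1000) = 0.4729

0.4729


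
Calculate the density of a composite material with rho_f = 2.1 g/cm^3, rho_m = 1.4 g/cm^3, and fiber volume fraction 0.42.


rho_c = rho_f*Vf + rho_m*(1-Vf) = 2.1*0.42 + 1.4*0.58 = 1.694 g/cm^3

1.694 g/cm^3


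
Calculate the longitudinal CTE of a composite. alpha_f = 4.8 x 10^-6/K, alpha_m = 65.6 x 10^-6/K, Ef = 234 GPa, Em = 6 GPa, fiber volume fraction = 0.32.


E1 = Ef*Vf + Em*(1-Vf) = 78.96
alpha_1 = (alpha_f*Ef*Vf + alpha_m*Em*(1-Vf))/E1 = 7.94 x 10^-6/K

7.94 x 10^-6/K


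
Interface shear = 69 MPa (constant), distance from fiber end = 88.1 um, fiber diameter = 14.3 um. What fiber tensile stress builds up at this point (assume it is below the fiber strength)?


Force balance: sigma_f * (pi*d^2/4) = tau * (pi*d) * x  ->  sigma_f = 4 * tau * x / d
sigma_f = 4 * 69 * 88.1 / 14.3 = 1700.4 MPa

1700.4 MPa


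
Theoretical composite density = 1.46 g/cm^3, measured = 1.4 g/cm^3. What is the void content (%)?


Void% = (rho_theo - rho_actual)/rho_theo * 100 = (1.46 - 1.4)/1.46 * 100 = 4.11%

4.11%


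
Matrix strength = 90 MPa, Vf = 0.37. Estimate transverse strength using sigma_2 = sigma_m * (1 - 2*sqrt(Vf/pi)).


factor = 1 - 2*sqrt(0.37/pi) = 0.3136
sigma_2 = 90 * 0.3136 = 28.23 MPa

28.23 MPa


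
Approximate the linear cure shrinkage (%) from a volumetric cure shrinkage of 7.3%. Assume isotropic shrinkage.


Linear shrinkage ≈ vol_shrink/3 = 7.3/3 = 2.433%

2.433%


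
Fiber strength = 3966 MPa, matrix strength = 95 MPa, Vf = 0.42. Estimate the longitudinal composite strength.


sigma_1 = sigma_f*Vf + sigma_m*(1-Vf) = 3966*0.42 + 95*0.58 = 1720.8 MPa

1720.8 MPa


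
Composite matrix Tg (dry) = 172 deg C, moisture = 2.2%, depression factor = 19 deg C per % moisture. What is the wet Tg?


Tg_wet = Tg_dry - k*moisture = 172 - 19*2.2 = 130.2 deg C

130.2 deg C


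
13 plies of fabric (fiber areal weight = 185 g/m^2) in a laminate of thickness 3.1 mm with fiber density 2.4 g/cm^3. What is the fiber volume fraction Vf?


Vf = n * FAW / (rho_f * h * 1000) = 13 * 185 / (2.4 * 3.1 * 1000) = 0.3233

0.3233


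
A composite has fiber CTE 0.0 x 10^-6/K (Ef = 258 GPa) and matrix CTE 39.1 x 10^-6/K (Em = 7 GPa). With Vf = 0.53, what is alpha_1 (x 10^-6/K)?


E1 = Ef*Vf + Em*(1-Vf) = 140.03
alpha_1 = (alpha_f*Ef*Vf + alpha_m*Em*(1-Vf))/E1 = 0.92 x 10^-6/K

0.92 x 10^-6/K


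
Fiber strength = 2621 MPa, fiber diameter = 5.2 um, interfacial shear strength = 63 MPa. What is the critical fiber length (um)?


Lc = sigma_f * d / (2 * tau_i) = 2621 * 5.2 / (2 * 63) = 108.2 um

108.2 um


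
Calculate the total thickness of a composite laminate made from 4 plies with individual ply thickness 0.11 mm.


h = n * t_ply = 4 * 0.11 = 0.44 mm

0.44 mm


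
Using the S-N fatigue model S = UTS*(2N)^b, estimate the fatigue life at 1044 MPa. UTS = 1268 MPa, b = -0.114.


N = 0.5 * (S/UTS)^(1/b) = 0.5 * (1044/1268)^(1/-0.114) = 2.7510 cycles

2.7510 cycles


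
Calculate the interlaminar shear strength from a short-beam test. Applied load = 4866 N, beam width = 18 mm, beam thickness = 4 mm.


ILSS = 3F/(4bh) = 3*4866/(4*18*4) = 50.69 MPa

50.69 MPa


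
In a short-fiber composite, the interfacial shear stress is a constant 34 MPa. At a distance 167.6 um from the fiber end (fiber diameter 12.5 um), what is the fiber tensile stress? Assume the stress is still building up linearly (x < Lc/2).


Force balance: sigma_f * (pi*d^2/4) = tau * (pi*d) * x  ->  sigma_f = 4 * tau * x / d
sigma_f = 4 * 34 * 167.6 / 12.5 = 1823.5 MPa

1823.5 MPa


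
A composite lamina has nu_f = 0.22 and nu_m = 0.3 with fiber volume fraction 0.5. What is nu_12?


nu_12 = nu_f*Vf + nu_m*(1-Vf) = 0.22*0.5 + 0.3*0.5 = 0.26

0.26


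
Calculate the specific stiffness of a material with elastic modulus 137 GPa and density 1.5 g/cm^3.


Specific stiffness = E/rho = 137/1.5 = 91.3 GPa/(g/cm^3)

91.3 GPa/(g/cm^3)


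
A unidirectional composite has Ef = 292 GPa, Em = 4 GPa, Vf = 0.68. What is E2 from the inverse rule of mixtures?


1/E2 = Vf/Ef + (1-Vf)/Em = 0.68/292 + 0.32/4
E2 = 12.15 GPa

12.15 GPa


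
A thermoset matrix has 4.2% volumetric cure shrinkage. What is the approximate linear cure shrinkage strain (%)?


Linear shrinkage ≈ vol_shrink/3 = 4.2/3 = 1.4%

1.4%


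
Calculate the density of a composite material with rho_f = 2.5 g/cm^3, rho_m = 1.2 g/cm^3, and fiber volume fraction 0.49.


rho_c = rho_f*Vf + rho_m*(1-Vf) = 2.5*0.49 + 1.2*0.51 = 1.837 g/cm^3

1.837 g/cm^3


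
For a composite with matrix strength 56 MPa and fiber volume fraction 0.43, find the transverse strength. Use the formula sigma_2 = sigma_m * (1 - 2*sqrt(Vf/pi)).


factor = 1 - 2*sqrt(0.43/pi) = 0.2601
sigma_2 = 56 * 0.2601 = 14.56 MPa

14.56 MPa


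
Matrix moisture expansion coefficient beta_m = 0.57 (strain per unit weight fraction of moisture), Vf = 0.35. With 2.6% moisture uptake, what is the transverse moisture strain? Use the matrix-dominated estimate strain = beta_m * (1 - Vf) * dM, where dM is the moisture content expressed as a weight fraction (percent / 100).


dM = 2.6/100 = 0.026
strain = beta_m * (1-Vf) * dM = 0.57 * 0.65 * 0.026 = 0.009633

0.009633


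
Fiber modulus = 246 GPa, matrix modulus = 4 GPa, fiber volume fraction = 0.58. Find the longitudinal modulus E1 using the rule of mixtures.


E1 = Ef*Vf + Em*(1-Vf) = 246*0.58 + 4*0.42 = 144.36 GPa

144.36 GPa


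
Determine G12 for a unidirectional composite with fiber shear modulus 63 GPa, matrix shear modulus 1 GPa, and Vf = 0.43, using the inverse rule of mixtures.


1/G12 = Vf/Gf + (1-Vf)/Gm = 0.43/63 + 0.57/1
G12 = 1.73 GPa

1.73 GPa


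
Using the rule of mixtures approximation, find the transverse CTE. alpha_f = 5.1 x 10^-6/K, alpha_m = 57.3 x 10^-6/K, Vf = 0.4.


alpha_2 = alpha_f*Vf + alpha_m*(1-Vf) = 5.1*0.4 + 57.3*0.6 = 36.4 x 10^-6/K

36.4 x 10^-6/K


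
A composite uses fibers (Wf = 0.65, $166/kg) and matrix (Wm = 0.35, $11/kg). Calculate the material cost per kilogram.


Cost = cost_f*Wf + cost_m*Wm = 166*0.65 + 11*0.35 = $111.75/kg

$111.75/kg


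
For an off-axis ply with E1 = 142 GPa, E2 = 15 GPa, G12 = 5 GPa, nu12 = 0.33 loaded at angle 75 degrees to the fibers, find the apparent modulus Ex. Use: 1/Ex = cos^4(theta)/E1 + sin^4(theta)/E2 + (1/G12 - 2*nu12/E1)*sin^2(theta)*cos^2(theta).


cos^4(75) = 0.004487, sin^4(75) = 0.870513, sin^2(75)*cos^2(75) = 0.0625
1/G12 - 2*nu12/E1 = 1/5 - 2*0.33/142 = 0.195352 GPa^-1
1/Ex = 0.004487/142 + 0.870513/15 + 0.195352*0.0625 = 0.0702753 GPa^-1
Ex = 14.23 GPa

14.23 GPa


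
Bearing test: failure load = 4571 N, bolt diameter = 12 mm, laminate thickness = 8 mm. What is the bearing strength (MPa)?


sigma_br = F/(d*h) = 4571/(12*8) = 47.6 MPa

47.6 MPa


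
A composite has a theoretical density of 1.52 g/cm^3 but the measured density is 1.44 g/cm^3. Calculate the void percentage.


Void% = (rho_theo - rho_actual)/rho_theo * 100 = (1.52 - 1.44)/1.52 * 100 = 5.26%

5.26%


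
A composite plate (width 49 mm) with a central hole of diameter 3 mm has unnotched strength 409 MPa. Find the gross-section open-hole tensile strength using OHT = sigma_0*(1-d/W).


OHT = sigma_0*(1-d/W) = 409*(1-3/49) = 384.0 MPa

384.0 MPa


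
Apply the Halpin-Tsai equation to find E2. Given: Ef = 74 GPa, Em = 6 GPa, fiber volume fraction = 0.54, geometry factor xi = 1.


eta = (Ef/Em - 1)/(Ef/Em + xi) = (12.3333 - 1)/(12.3333 + 1) = 0.85
E2 = Em*(1+xi*eta*Vf)/(1-eta*Vf) = 16.18 GPa

16.18 GPa


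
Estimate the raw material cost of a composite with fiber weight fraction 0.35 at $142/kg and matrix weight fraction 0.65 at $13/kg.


Cost = cost_f*Wf + cost_m*Wm = 142*0.35 + 13*0.65 = $58.15/kg

$58.15/kg


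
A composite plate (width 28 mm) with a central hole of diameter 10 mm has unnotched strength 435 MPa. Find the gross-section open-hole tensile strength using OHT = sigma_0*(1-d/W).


OHT = sigma_0*(1-d/W) = 435*(1-10/28) = 279.6 MPa

279.6 MPa


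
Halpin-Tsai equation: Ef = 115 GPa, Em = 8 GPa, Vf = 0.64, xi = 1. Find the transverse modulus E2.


eta = (Ef/Em - 1)/(Ef/Em + xi) = (14.375 - 1)/(14.375 + 1) = 0.8699
E2 = Em*(1+xi*eta*Vf)/(1-eta*Vf) = 28.1 GPa

28.1 GPa


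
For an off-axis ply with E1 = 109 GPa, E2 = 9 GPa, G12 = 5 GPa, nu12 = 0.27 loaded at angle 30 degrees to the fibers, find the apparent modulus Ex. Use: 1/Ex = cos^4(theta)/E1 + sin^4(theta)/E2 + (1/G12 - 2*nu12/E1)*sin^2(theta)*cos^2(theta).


cos^4(30) = 0.5625, sin^4(30) = 0.0625, sin^2(30)*cos^2(30) = 0.1875
1/G12 - 2*nu12/E1 = 1/5 - 2*0.27/109 = 0.195046 GPa^-1
1/Ex = 0.5625/109 + 0.0625/9 + 0.195046*0.1875 = 0.0486761 GPa^-1
Ex = 20.54 GPa

20.54 GPa


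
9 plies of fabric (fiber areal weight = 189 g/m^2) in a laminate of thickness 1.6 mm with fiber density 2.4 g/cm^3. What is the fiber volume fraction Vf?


Vf = n * FAW / (rho_f * h * 1000) = 9 * 189 / (2.4 * 1.6 * 1000) = 0.443

0.443


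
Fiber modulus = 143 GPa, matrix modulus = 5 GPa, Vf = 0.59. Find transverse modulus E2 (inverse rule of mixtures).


1/E2 = Vf/Ef + (1-Vf)/Em = 0.59/143 + 0.41/5
E2 = 11.61 GPa

11.61 GPa


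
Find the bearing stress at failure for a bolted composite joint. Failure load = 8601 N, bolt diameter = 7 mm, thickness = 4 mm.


sigma_br = F/(d*h) = 8601/(7*4) = 307.2 MPa

307.2 MPa


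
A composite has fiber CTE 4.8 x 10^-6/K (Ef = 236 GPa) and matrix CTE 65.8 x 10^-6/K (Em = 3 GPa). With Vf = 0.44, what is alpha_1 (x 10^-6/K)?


E1 = Ef*Vf + Em*(1-Vf) = 105.52
alpha_1 = (alpha_f*Ef*Vf + alpha_m*Em*(1-Vf))/E1 = 5.77 x 10^-6/K

5.77 x 10^-6/K


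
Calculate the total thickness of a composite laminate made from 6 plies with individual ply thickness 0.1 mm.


h = n * t_ply = 6 * 0.1 = 0.6 mm

0.6 mm


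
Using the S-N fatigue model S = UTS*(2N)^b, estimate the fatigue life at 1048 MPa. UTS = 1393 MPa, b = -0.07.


N = 0.5 * (S/UTS)^(1/b) = 0.5 * (1048/1393)^(1/-0.07) = 29.1433 cycles

29.1433 cycles


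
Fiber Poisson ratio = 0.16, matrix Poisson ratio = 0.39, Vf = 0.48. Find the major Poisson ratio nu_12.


nu_12 = nu_f*Vf + nu_m*(1-Vf) = 0.16*0.48 + 0.39*0.52 = 0.2796

0.2796


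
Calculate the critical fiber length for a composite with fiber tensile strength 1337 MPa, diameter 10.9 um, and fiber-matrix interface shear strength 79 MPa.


Lc = sigma_f * d / (2 * tau_i) = 1337 * 10.9 / (2 * 79) = 92.2 um

92.2 um


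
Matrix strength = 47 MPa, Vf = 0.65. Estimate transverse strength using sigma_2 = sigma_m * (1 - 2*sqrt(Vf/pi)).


factor = 1 - 2*sqrt(0.65/pi) = 0.0903
sigma_2 = 47 * 0.0903 = 4.24 MPa

4.24 MPa


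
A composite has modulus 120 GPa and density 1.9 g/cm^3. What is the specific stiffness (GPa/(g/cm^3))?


Specific stiffness = E/rho = 120/1.9 = 63.2 GPa/(g/cm^3)

63.2 GPa/(g/cm^3)


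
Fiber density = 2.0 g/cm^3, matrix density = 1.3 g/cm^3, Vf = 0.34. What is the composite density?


rho_c = rho_f*Vf + rho_m*(1-Vf) = 2.0*0.34 + 1.3*0.66 = 1.538 g/cm^3

1.538 g/cm^3
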